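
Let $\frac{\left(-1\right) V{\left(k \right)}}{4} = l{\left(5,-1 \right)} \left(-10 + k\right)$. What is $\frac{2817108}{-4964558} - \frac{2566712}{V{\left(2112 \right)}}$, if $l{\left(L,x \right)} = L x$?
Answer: $- \frac{803813863351}{13044376145} \approx -61.621$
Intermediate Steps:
$V{\left(k \right)} = -200 + 20 k$ ($V{\left(k \right)} = - 4 \cdot 5 \left(-1\right) \left(-10 + k\right) = - 4 \left(- 5 \left(-10 + k\right)\right) = - 4 \left(50 - 5 k\right) = -200 + 20 k$)
$\frac{2817108}{-4964558} - \frac{2566712}{V{\left(2112 \right)}} = \frac{2817108}{-4964558} - \frac{2566712}{-200 + 20 \cdot 2112} = 2817108 \left(- \frac{1}{4964558}\right) - \frac{2566712}{-200 + 42240} = - \frac{1408554}{2482279} - \frac{2566712}{42040} = - \frac{1408554}{2482279} - \frac{320839}{5255} = - \frac{803813863351}{13044376145}$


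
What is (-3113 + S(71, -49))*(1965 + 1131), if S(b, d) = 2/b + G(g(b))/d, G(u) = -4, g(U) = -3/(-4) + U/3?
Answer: -33528890520/3479 ≈ -9.6375e+6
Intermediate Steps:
g(U) = ¾ + U/3 (g(U) = -3*(-¼) + U*(⅓) = ¾ + U/3)
S(b, d) = -4/d + 2/b (S(b, d) = 2/b - 4/d = -4/d + 2/b)
(-3113 + S(71, -49))*(1965 + 1131) = (-3113 + (-4/(-49) + 2/71))*(1965 + 1131) = (-3113 + (-4*(-1/49) + 2*(1/71)))*3096 = (-3113 + (4/49 + 2/71))*3096 = (-3113 + 382/3479)*3096 = -10829745/3479*3096 = -33528890520/3479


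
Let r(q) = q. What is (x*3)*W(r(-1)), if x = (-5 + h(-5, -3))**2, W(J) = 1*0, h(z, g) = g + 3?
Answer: 0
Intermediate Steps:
h(z, g) = 3 + g
W(J) = 0
x = 25 (x = (-5 + (3 - 3))**2 = (-5 + 0)**2 = (-5)**2 = 25)
(x*3)*W(r(-1)) = (25*3)*0 = 75*0 = 0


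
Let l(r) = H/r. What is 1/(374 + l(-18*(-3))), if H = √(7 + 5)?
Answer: 90882/33989867 - 9*√3/33989867 ≈ 0.0026733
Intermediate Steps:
H = 2*√3 (H = √12 = 2*√3 ≈ 3.4641)
l(r) = 2*√3/r (l(r) = (2*√3)/r = 2*√3/r)
1/(374 + l(-18*(-3))) = 1/(374 + 2*√3/((-18*(-3)))) = 1/(374 + 2*√3/((-3*(-18)))) = 1/(374 + 2*√3/54) = 1/(374 + 2*√3*(1/54)) = 1/(374 + √3/27)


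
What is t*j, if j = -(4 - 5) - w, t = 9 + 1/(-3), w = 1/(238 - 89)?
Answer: 3848/447 ≈ 8.6085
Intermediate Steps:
w = 1/149 ≈ 0.0067114
t = 26/3 (t = 9 - ⅓ = 26/3 ≈ 8.6667)
j = 148/149 (j = -(4 - 5) - 1*1/149 = -1*(-1) - 1/149 = 1 - 1/149 = 148/149 ≈ 0.99329)
t*j = (26/3)*(148/149) = 3848/447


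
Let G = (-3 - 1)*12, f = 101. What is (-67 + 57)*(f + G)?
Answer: -530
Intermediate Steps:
G = -48 (G = -4*12 = -48)
(-67 + 57)*(f + G) = (-67 + 57)*(101 - 48) = -10*53 = -530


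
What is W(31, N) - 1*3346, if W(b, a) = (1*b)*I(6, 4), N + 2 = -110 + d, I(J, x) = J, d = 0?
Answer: -3160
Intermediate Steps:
N = -112 (N = -2 + (-110 + 0) = -2 - 110 = -112)
W(b, a) = 6*b (W(b, a) = (1*b)*6 = b*6 = 6*b)
W(31, N) - 1*3346 = 6*31 - 1*3346 = 186 - 3346 = -3160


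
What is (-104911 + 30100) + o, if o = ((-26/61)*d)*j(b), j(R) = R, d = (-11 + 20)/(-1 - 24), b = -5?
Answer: -22817589/305 ≈ -74812.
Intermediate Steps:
d = -9/25 (d = 9/(-25) = 9*(-1/25) = -9/25 ≈ -0.36000)
o = -234/305 (o = (-26/61*(-9/25))*(-5) = (-26*1/61*(-9/25))*(-5) = -26/61*(-9/25)*(-5) = (234/1525)*(-5) = -234/305 ≈ -0.76721)
(-104911 + 30100) + o = (-104911 + 30100) - 234/305 = -74811 - 234/305 = -22817589/305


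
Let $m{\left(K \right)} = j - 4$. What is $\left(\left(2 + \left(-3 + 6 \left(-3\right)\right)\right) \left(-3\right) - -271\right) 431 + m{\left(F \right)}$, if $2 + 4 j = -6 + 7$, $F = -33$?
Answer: $\frac{565455}{4} \approx 1.4136 \cdot 10^{5}$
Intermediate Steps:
$j = - \frac{1}{4}$ ($j = - \frac{1}{2} + \frac{-6 + 7}{4} = - \frac{1}{2} + \frac{1}{4} \cdot 1 = - \frac{1}{2} + \frac{1}{4} = - \frac{1}{4} \approx -0.25$)
$m{\left(K \right)} = - \frac{17}{4}$ ($m{\left(K \right)} = - \frac{1}{4} - 4 = - \frac{17}{4}$)
$\left(\left(2 + \left(-3 + 6 \left(-3\right)\right)\right) \left(-3\right) - -271\right) 431 + m{\left(F \right)} = \left(\left(2 + \left(-3 + 6 \left(-3\right)\right)\right) \left(-3\right) - -271\right) 431 - \frac{17}{4} = \left(\left(2 - 21\right) \left(-3\right) + 271\right) 431 - \frac{17}{4} = \left(\left(-19\right) \left(-3\right) + 271\right) 431 - \frac{17}{4} = \left(57 + 271\right) 431 - \frac{17}{4} = 328 \cdot 431 - \frac{17}{4} = 141368 - \frac{17}{4} = \frac{565455}{4}$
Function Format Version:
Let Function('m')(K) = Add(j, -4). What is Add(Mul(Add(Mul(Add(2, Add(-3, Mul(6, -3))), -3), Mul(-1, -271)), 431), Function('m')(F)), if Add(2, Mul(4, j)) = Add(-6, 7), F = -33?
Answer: Rational(565455, 4) ≈ 1.4136e+5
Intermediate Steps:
j = Rational(-1, 4) (j = Add(Rational(-1, 2), Mul(Rational(1, 4), Add(-6, 7))) = Add(Rational(-1, 2), Mul(Rational(1, 4), 1)) = Add(Rational(-1, 2), Rational(1, 4)) = Rational(-1, 4) ≈ -0.25000)
Function('m')(K) = Rational(-17, 4) (Function('m')(K) = Add(Rational(-1, 4), -4) = Rational(-17, 4))
Add(Mul(Add(Mul(Add(2, Add(-3, Mul(6, -3))), -3), Mul(-1, -271)), 431), Function('m')(F)) = Add(Mul(Add(Mul(Add(2, Add(-3, Mul(6, -3))), -3), Mul(-1, -271)), 431), Rational(-17, 4)) = Add(Mul(Add(Mul(Add(2, Add(-3, -18)), -3), 271), 431), Rational(-17, 4)) = Add(Mul(Add(Mul(Add(2, -21), -3), 271), 431), Rational(-17, 4)) = Add(Mul(Add(Mul(-19, -3), 271), 431), Rational(-17, 4)) = Add(Mul(Add(57, 271), 431), Rational(-17, 4)) = Add(Mul(328, 431), Rational(-17, 4)) = Add(141368, Rational(-17, 4)) = Rational(565455, 4)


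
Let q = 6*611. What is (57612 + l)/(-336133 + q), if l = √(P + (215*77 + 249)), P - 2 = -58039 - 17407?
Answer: -57612/332467 - 4*I*√3665/332467 ≈ -0.17329 - 0.00072836*I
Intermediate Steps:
P = -75444 (P = 2 + (-58039 - 17407) = 2 - 75446 = -75444)
q = 3666
l = 4*I*√3665 (l = √(-75444 + (215*77 + 249)) = √(-75444 + (16555 + 249)) = √(-75444 + 16804) = √(-58640) = 4*I*√3665 ≈ 242.16*I)
(57612 + l)/(-336133 + q) = (57612 + 4*I*√3665)/(-336133 + 3666) = (57612 + 4*I*√3665)/(-332467) = (57612 + 4*I*√3665)*(-1/332467) = -57612/332467 - 4*I*√3665/332467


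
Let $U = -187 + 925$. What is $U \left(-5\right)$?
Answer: $-3690$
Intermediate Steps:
$U = 738$
$U \left(-5\right) = 738 \left(-5\right) = -3690$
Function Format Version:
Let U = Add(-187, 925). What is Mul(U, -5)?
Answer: -3690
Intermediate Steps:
U = 738
Mul(U, -5) = Mul(738, -5) = -3690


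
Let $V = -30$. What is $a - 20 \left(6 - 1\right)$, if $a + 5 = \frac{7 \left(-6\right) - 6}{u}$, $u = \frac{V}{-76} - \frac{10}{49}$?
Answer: $- \frac{126651}{355} \approx -356.76$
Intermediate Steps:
$u = \frac{355}{1862}$ ($u = - \frac{30}{-76} - \frac{10}{49} = \left(-30\right) \left(- \frac{1}{76}\right) - \frac{10}{49} = \frac{15}{38} - \frac{10}{49} = \frac{355}{1862} \approx 0.19066$)
$a = - \frac{91151}{355}$ ($a = -5 + \frac{7 \left(-6\right) - 6}{\frac{355}{1862}} = -5 + \left(-42 - 6\right) \frac{1862}{355} = -5 - \frac{89376}{355} = - \frac{91151}{355} \approx -256.76$)
$a - 20 \left(6 - 1\right) = - \frac{91151}{355} - 20 \left(6 - 1\right) = - \frac{91151}{355} - 100 = - \frac{126651}{355}$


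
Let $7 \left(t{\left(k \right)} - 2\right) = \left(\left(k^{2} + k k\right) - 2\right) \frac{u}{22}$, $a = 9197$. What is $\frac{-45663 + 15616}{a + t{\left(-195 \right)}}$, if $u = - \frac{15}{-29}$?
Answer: $- \frac{9584993}{3015961} \approx -3.1781$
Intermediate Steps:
$u = \frac{15}{29}$ ($u = \left(-15\right) \left(- \frac{1}{29}\right) = \frac{15}{29} \approx 0.51724$)
$t{\left(k \right)} = \frac{4451}{2233} + \frac{15 k^{2}}{2233}$ ($t{\left(k \right)} = 2 + \frac{\left(\left(k^{2} + k k\right) - 2\right) \frac{15}{29 \cdot 22}}{7} = 2 + \frac{\left(\left(k^{2} + k^{2}\right) - 2\right) \frac{15}{29} \cdot \frac{1}{22}}{7} = 2 + \frac{\left(2 k^{2} - 2\right) \frac{15}{638}}{7} = 2 + \frac{\left(-2 + 2 k^{2}\right) \frac{15}{638}}{7} = 2 + \frac{- \frac{15}{319} + \frac{15 k^{2}}{319}}{7} = 2 + \left(- \frac{15}{2233} + \frac{15 k^{2}}{2233}\right) = \frac{4451}{2233} + \frac{15 k^{2}}{2233}$)
$\frac{-45663 + 15616}{a + t{\left(-195 \right)}} = \frac{-45663 + 15616}{9197 + \left(\frac{4451}{2233} + \frac{15 \left(-195\right)^{2}}{2233}\right)} = - \frac{30047}{9197 + \left(\frac{4451}{2233} + \frac{15}{2233} \cdot 38025\right)} = - \frac{30047}{9197 + \left(\frac{4451}{2233} + \frac{570375}{2233}\right)} = - \frac{30047}{9197 + \frac{82118}{319}} = - \frac{30047}{\frac{3015961}{319}} = \left(-30047\right) \frac{319}{3015961} = - \frac{9584993}{3015961}$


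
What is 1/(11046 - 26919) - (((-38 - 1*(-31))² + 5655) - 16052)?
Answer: 164253803/15873 ≈ 10348.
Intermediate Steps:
1/(11046 - 26919) - (((-38 - 1*(-31))² + 5655) - 16052) = 1/(-15873) - (((-38 + 31)² + 5655) - 16052) = -1/15873 - (((-7)² + 5655) - 16052) = -1/15873 - ((49 + 5655) - 16052) = -1/15873 - (5704 - 16052) = -1/15873 - 1*(-10348) = -1/15873 + 10348 = 164253803/15873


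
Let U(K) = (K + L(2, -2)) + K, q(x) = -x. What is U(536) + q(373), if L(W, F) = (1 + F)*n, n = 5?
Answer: 694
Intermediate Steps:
L(W, F) = 5 + 5*F (L(W, F) = (1 + F)*5 = 5 + 5*F)
U(K) = -5 + 2*K (U(K) = (K + (5 + 5*(-2))) + K = (K + (5 - 10)) + K = (K - 5) + K = (-5 + K) + K = -5 + 2*K)
U(536) + q(373) = (-5 + 2*536) - 1*373 = (-5 + 1072) - 373 = 1067 - 373 = 694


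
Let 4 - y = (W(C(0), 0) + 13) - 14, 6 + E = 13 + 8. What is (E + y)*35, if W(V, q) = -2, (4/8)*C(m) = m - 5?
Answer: 770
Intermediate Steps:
C(m) = -10 + 2*m (C(m) = 2*(m - 5) = 2*(-5 + m) = -10 + 2*m)
E = 15 (E = -6 + (13 + 8) = -6 + 21 = 15)
y = 7 (y = 4 - ((-2 + 13) - 14) = 4 - (11 - 14) = 4 - 1*(-3) = 4 + 3 = 7)
(E + y)*35 = (15 + 7)*35 = 22*35 = 770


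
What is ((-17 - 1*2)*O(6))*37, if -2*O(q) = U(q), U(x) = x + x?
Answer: 4218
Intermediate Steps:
U(x) = 2*x
O(q) = -q
((-17 - 1*2)*O(6))*37 = ((-17 - 1*2)*(-1*6))*37 = ((-17 - 2)*(-6))*37 = -19*(-6)*37 = 114*37 = 4218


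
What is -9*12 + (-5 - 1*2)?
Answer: -115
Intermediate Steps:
-9*12 + (-5 - 1*2) = -108 + (-5 - 2) = -108 - 7 = -115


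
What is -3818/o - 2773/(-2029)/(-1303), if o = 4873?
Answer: -10107491595/12883174051 ≈ -0.78455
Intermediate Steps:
-3818/o - 2773/(-2029)/(-1303) = -3818/4873 - 2773/(-2029)/(-1303) = -3818*1/4873 - 2773*(-1/2029)*(-1/1303) = -3818/4873 + (2773/2029)*(-1/1303) = -3818/4873 - 2773/2643787 = -10107491595/12883174051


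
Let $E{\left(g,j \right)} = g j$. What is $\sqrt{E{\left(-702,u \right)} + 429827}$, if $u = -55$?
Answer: $29 \sqrt{557} \approx 684.42$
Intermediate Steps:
$\sqrt{E{\left(-702,u \right)} + 429827} = \sqrt{\left(-702\right) \left(-55\right) + 429827} = \sqrt{38610 + 429827} = \sqrt{468437} = 29 \sqrt{557}$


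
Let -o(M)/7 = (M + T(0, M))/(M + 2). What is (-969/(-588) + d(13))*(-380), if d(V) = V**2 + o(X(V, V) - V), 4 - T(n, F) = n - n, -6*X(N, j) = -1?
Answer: -39925441/637 ≈ -62677.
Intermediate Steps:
X(N, j) = 1/6 (X(N, j) = -1/6*(-1) = 1/6)
T(n, F) = 4 (T(n, F) = 4 - (n - n) = 4 - 1*0 = 4 + 0 = 4)
o(M) = -7*(4 + M)/(2 + M) (o(M) = -7*(M + 4)/(M + 2) = -7*(4 + M)/(2 + M))
d(V) = V**2 + 7*(-25/6 + V)/(13/6 - V) (d(V) = V**2 + 7*(-4 - (1/6 - V))/(2 + (1/6 - V)) = V**2 + 7*(-4 + (-1/6 + V))/(13/6 - V) = V**2 + 7*(-25/6 + V)/(13/6 - V))
(-969/(-588) + d(13))*(-380) = (-969/(-588) + (175 - 42*13 + 13**2*(-13 + 6*13))/(-13 + 6*13))*(-380) = (-969*(-1/588) + (175 - 546 + 169*(-13 + 78))/(-13 + 78))*(-380) = (323/196 + (175 - 546 + 169*65)/65)*(-380) = (323/196 + (175 - 546 + 10985)/65)*(-380) = (323/196 + (1/65)*10614)*(-380) = (323/196 + 10614/65)*(-380) = (2101339/12740)*(-380) = -39925441/637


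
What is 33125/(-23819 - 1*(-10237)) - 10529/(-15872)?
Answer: -191377561/107786752 ≈ -1.7755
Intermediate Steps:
33125/(-23819 - 1*(-10237)) - 10529/(-15872) = 33125/(-23819 + 10237) - 10529*(-1/15872) = 33125/(-13582) + 10529/15872 = 33125*(-1/13582) + 10529/15872 = -33125/13582 + 10529/15872 = -191377561/107786752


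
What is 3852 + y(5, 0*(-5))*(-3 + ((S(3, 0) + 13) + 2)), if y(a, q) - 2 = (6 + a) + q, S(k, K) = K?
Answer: 4008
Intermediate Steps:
y(a, q) = 8 + a + q (y(a, q) = 2 + ((6 + a) + q) = 2 + (6 + a + q) = 8 + a + q)
3852 + y(5, 0*(-5))*(-3 + ((S(3, 0) + 13) + 2)) = 3852 + (8 + 5 + 0*(-5))*(-3 + ((0 + 13) + 2)) = 3852 + (8 + 5 + 0)*(-3 + (13 + 2)) = 3852 + 13*(-3 + 15) = 3852 + 13*12 = 3852 + 156 = 4008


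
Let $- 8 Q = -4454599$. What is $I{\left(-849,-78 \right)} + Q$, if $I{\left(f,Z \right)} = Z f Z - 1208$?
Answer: $- \frac{36877593}{8} \approx -4.6097 \cdot 10^{6}$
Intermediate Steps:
$I{\left(f,Z \right)} = -1208 + f Z^{2}$ ($I{\left(f,Z \right)} = f Z^{2} - 1208 = -1208 + f Z^{2}$)
$Q = \frac{4454599}{8}$ ($Q = \left(- \frac{1}{8}\right) \left(-4454599\right) = \frac{4454599}{8} \approx 5.5683 \cdot 10^{5}$)
$I{\left(-849,-78 \right)} + Q = \left(-1208 - 849 \left(-78\right)^{2}\right) + \frac{4454599}{8} = \left(-1208 - 5165316\right) + \frac{4454599}{8} = -5166524 + \frac{4454599}{8} = - \frac{36877593}{8}$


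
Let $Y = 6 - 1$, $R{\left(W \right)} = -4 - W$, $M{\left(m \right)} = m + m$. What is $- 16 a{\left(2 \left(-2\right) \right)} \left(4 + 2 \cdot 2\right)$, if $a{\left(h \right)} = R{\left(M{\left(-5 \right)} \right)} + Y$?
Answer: $-1408$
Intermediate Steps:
$M{\left(m \right)} = 2 m$
$Y = 5$
$a{\left(h \right)} = 11$ ($a{\left(h \right)} = \left(-4 - 2 \left(-5\right)\right) + 5 = \left(-4 - -10\right) + 5 = \left(-4 + 10\right) + 5 = 6 + 5 = 11$)
$- 16 a{\left(2 \left(-2\right) \right)} \left(4 + 2 \cdot 2\right) = \left(-16\right) 11 \left(4 + 2 \cdot 2\right) = - 176 \left(4 + 4\right) = \left(-176\right) 8 = -1408$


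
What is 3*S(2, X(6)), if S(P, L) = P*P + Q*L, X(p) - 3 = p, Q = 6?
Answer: 174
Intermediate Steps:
X(p) = 3 + p
S(P, L) = P² + 6*L (S(P, L) = P*P + 6*L = P² + 6*L)
3*S(2, X(6)) = 3*(2² + 6*(3 + 6)) = 3*(4 + 6*9) = 3*(4 + 54) = 3*58 = 174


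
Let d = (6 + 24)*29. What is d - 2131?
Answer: -1261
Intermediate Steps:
d = 870 (d = 30*29 = 870)
d - 2131 = 870 - 2131 = -1261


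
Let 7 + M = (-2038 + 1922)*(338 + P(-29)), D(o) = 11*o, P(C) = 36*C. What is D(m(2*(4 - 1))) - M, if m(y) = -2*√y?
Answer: -81889 - 22*√6 ≈ -81943.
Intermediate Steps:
M = 81889 (M = -7 + (-2038 + 1922)*(338 + 36*(-29)) = -7 - 116*(338 - 1044) = -7 - 116*(-706) = -7 + 81896 = 81889)
D(m(2*(4 - 1))) - M = 11*(-2*√2*√(4 - 1)) - 1*81889 = 11*(-2*√6) - 81889 = -22*√6 - 81889 = -81889 - 22*√6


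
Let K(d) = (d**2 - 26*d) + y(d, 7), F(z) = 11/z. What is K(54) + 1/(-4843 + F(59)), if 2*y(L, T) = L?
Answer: 439732255/285726 ≈ 1539.0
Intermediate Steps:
y(L, T) = L/2
K(d) = d**2 - 51*d/2 (K(d) = (d**2 - 26*d) + d/2 = d**2 - 51*d/2)
K(54) + 1/(-4843 + F(59)) = (1/2)*54*(-51 + 2*54) + 1/(-4843 + 11/59) = (1/2)*54*(-51 + 108) + 1/(-4843 + 11*(1/59)) = (1/2)*54*57 + 1/(-4843 + 11/59) = 1539 + 1/(-285726/59) = 1539 - 59/285726 = 439732255/285726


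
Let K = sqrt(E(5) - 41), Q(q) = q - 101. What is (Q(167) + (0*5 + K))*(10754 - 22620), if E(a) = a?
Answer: -783156 - 71196*I ≈ -7.8316e+5 - 71196.0*I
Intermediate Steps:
Q(q) = -101 + q
K = 6*I (K = sqrt(5 - 41) = sqrt(-36) = 6*I ≈ 6.0*I)
(Q(167) + (0*5 + K))*(10754 - 22620) = ((-101 + 167) + (0*5 + 6*I))*(10754 - 22620) = (66 + (0 + 6*I))*(-11866) = (66 + 6*I)*(-11866) = -783156 - 71196*I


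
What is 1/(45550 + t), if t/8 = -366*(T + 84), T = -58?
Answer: -1/30578 ≈ -3.2703e-5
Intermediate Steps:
t = -76128 (t = 8*(-366*(-58 + 84)) = 8*(-366*26) = 8*(-9516) = -76128)
1/(45550 + t) = 1/(45550 - 76128) = 1/(-30578) = -1/30578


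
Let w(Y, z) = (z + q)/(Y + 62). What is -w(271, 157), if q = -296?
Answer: 139/333 ≈ 0.41742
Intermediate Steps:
w(Y, z) = (-296 + z)/(62 + Y) (w(Y, z) = (z - 296)/(Y + 62) = (-296 + z)/(62 + Y))
-w(271, 157) = -(-296 + 157)/(62 + 271) = -(-139)/333 = -1*(-139/333) = 139/333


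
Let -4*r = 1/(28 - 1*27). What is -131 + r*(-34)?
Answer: -245/2 ≈ -122.50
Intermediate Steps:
r = -¼ (r = -1/(4*(28 - 1*27)) = -1/(4*(28 - 27)) = -¼/1 = -¼*1 = -¼ ≈ -0.25000)
-131 + r*(-34) = -131 - ¼*(-34) = -131 + 17/2 = -245/2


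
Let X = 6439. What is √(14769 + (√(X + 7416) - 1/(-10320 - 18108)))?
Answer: √(2983896216231 + 202037796*√13855)/14214 ≈ 122.01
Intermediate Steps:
√(14769 + (√(X + 7416) - 1/(-10320 - 18108))) = √(14769 + (√(6439 + 7416) - 1/(-10320 - 18108))) = √(14769 + (√13855 - 1/(-28428))) = √(14769 + (√13855 - 1*(-1/28428))) = √(14769 + (√13855 + 1/28428)) = √(14769 + (1/28428 + √13855)) = √(419853133/28428 + √13855)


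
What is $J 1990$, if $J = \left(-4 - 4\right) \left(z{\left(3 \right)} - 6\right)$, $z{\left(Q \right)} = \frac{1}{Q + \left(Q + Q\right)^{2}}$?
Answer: $\frac{3709360}{39} \approx 95112.0$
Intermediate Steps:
$z{\left(Q \right)} = \frac{1}{Q + 4 Q^{2}}$ ($z{\left(Q \right)} = \frac{1}{Q + \left(2 Q\right)^{2}} = \frac{1}{Q + 4 Q^{2}}$)
$J = \frac{1864}{39}$ ($J = \left(-4 - 4\right) \left(\frac{1}{3 \left(1 + 4 \cdot 3\right)} - 6\right) = - 8 \left(\frac{1}{3 \left(1 + 12\right)} - 6\right) = - 8 \left(\frac{1}{3 \cdot 13} - 6\right) = - 8 \left(\frac{1}{3} \cdot \frac{1}{13} - 6\right) = - 8 \left(\frac{1}{39} - 6\right) = \left(-8\right) \left(- \frac{233}{39}\right) = \frac{1864}{39} \approx 47.795$)
$J 1990 = \frac{1864}{39} \cdot 1990 = \frac{3709360}{39}$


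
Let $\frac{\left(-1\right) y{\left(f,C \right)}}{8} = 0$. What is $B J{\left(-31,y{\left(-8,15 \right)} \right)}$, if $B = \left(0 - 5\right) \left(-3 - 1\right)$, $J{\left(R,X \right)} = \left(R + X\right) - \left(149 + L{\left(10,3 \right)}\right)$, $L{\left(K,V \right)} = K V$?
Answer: $-4200$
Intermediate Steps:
$y{\left(f,C \right)} = 0$ ($y{\left(f,C \right)} = \left(-8\right) 0 = 0$)
$J{\left(R,X \right)} = -179 + R + X$ ($J{\left(R,X \right)} = \left(R + X\right) - \left(149 + 10 \cdot 3\right) = \left(R + X\right) - 179 = -179 + R + X$)
$B = 20$ ($B = \left(-5\right) \left(-4\right) = 20$)
$B J{\left(-31,y{\left(-8,15 \right)} \right)} = 20 \left(-179 - 31 + 0\right) = 20 \left(-210\right) = -4200$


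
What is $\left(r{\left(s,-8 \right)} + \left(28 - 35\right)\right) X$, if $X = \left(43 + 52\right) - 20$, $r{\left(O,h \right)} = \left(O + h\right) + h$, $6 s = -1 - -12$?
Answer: $- \frac{3175}{2} \approx -1587.5$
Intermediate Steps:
$s = \frac{11}{6}$ ($s = \frac{-1 - -12}{6} = \frac{-1 + 12}{6} = \frac{1}{6} \cdot 11 = \frac{11}{6} \approx 1.8333$)
$r{\left(O,h \right)} = O + 2 h$
$X = 75$ ($X = 95 - 20 = 75$)
$\left(r{\left(s,-8 \right)} + \left(28 - 35\right)\right) X = \left(\left(\frac{11}{6} + 2 \left(-8\right)\right) + \left(28 - 35\right)\right) 75 = \left(\left(\frac{11}{6} - 16\right) + \left(28 - 35\right)\right) 75 = \left(- \frac{85}{6} - 7\right) 75 = \left(- \frac{127}{6}\right) 75 = - \frac{3175}{2}$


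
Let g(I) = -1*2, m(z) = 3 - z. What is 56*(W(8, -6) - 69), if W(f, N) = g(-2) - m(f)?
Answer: -3696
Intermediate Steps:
g(I) = -2
W(f, N) = -5 + f (W(f, N) = -2 - (3 - f) = -2 + (-3 + f) = -5 + f)
56*(W(8, -6) - 69) = 56*((-5 + 8) - 69) = 56*(3 - 69) = 56*(-66) = -3696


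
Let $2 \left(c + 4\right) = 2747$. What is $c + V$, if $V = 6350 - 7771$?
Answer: $- \frac{103}{2} \approx -51.5$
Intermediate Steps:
$c = \frac{2739}{2}$ ($c = -4 + \frac{1}{2} \cdot 2747 = -4 + \frac{2747}{2} = \frac{2739}{2} \approx 1369.5$)
$V = -1421$
$c + V = \frac{2739}{2} - 1421 = - \frac{103}{2}$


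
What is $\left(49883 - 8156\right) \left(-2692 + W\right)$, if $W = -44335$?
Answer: $-1962295629$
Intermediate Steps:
$\left(49883 - 8156\right) \left(-2692 + W\right) = \left(49883 - 8156\right) \left(-2692 - 44335\right) = 41727 \left(-47027\right) = -1962295629$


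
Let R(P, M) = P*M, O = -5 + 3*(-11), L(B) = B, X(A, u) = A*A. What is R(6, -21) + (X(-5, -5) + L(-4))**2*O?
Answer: -16884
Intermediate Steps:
X(A, u) = A**2
O = -38 (O = -5 - 33 = -38)
R(P, M) = M*P
R(6, -21) + (X(-5, -5) + L(-4))**2*O = -21*6 + ((-5)**2 - 4)**2*(-38) = -126 + (25 - 4)**2*(-38) = -126 + 21**2*(-38) = -126 + 441*(-38) = -126 - 16758 = -16884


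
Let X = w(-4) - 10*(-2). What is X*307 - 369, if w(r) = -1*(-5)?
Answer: 7306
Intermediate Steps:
w(r) = 5
X = 25 (X = 5 - 10*(-2) = 5 + 20 = 25)
X*307 - 369 = 25*307 - 369 = 7675 - 369 = 7306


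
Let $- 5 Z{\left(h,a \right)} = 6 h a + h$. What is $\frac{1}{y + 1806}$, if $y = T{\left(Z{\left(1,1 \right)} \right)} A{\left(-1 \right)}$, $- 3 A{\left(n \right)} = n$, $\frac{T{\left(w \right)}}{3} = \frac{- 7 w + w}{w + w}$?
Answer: $\frac{1}{1803} \approx 0.00055463$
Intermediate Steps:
$Z{\left(h,a \right)} = - \frac{h}{5} - \frac{6 a h}{5}$ ($Z{\left(h,a \right)} = - \frac{6 h a + h}{5} = - \frac{6 a h + h}{5} = - \frac{h + 6 a h}{5} = - \frac{h}{5} - \frac{6 a h}{5}$)
$T{\left(w \right)} = -9$ ($T{\left(w \right)} = 3 \frac{- 7 w + w}{w + w} = 3 \frac{\left(-6\right) w}{2 w} = 3 - 6 w \frac{1}{2 w} = 3 \left(-3\right) = -9$)
$A{\left(n \right)} = - \frac{n}{3}$
$y = -3$ ($y = - 9 \left(\left(- \frac{1}{3}\right) \left(-1\right)\right) = \left(-9\right) \frac{1}{3} = -3$)
$\frac{1}{y + 1806} = \frac{1}{-3 + 1806} = \frac{1}{1803}$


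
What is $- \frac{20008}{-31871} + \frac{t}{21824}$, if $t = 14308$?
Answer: $\frac{223166215}{173888176} \approx 1.2834$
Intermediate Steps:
$- \frac{20008}{-31871} + \frac{t}{21824} = - \frac{20008}{-31871} + \frac{14308}{21824} = \left(-20008\right) \left(- \frac{1}{31871}\right) + 14308 \cdot \frac{1}{21824} = \frac{20008}{31871} + \frac{3577}{5456} = \frac{223166215}{173888176}$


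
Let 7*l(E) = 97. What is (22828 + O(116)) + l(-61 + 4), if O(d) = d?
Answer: 160705/7 ≈ 22958.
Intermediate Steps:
l(E) = 97/7 (l(E) = (1/7)*97 = 97/7)
(22828 + O(116)) + l(-61 + 4) = (22828 + 116) + 97/7 = 22944 + 97/7 = 160705/7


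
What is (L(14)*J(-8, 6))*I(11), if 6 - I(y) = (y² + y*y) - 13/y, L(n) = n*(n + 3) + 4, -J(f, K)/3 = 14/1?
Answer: 2386692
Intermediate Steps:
J(f, K) = -42 (J(f, K) = -42/1 = -42)
L(n) = 4 + n*(3 + n) (L(n) = n*(3 + n) + 4 = 4 + n*(3 + n))
I(y) = 6 - 2*y² + 13/y (I(y) = 6 - ((y² + y*y) - 13/y) = 6 - ((y² + y²) - 13/y) = 6 - (2*y² - 13/y) = 6 - (-13/y + 2*y²) = 6 + (-2*y² + 13/y) = 6 - 2*y² + 13/y)
(L(14)*J(-8, 6))*I(11) = ((4 + 14² + 3*14)*(-42))*(6 - 2*11² + 13/11) = ((4 + 196 + 42)*(-42))*(6 - 2*121 + 13*(1/11)) = (242*(-42))*(6 - 242 + 13/11) = -10164*(-2583/11) = 2386692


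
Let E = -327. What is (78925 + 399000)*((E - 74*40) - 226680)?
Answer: -109906978475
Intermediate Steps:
(78925 + 399000)*((E - 74*40) - 226680) = (78925 + 399000)*((-327 - 74*40) - 226680) = 477925*((-327 - 2960) - 226680) = 477925*(-3287 - 226680) = 477925*(-229967) = -109906978475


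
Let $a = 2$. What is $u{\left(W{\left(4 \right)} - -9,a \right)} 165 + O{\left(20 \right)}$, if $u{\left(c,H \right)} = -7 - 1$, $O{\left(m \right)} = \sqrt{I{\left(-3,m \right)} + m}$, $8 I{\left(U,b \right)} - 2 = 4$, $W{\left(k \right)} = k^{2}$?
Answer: $-1320 + \frac{\sqrt{83}}{2} \approx -1315.4$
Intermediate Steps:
$I{\left(U,b \right)} = \frac{3}{4}$ ($I{\left(U,b \right)} = \frac{1}{4} + \frac{1}{8} \cdot 4 = \frac{1}{4} + \frac{1}{2} = \frac{3}{4}$)
$O{\left(m \right)} = \sqrt{\frac{3}{4} + m}$
$u{\left(c,H \right)} = -8$ ($u{\left(c,H \right)} = -7 - 1 = -8$)
$u{\left(W{\left(4 \right)} - -9,a \right)} 165 + O{\left(20 \right)} = \left(-8\right) 165 + \frac{\sqrt{3 + 4 \cdot 20}}{2} = -1320 + \frac{\sqrt{3 + 80}}{2} = -1320 + \frac{\sqrt{83}}{2}$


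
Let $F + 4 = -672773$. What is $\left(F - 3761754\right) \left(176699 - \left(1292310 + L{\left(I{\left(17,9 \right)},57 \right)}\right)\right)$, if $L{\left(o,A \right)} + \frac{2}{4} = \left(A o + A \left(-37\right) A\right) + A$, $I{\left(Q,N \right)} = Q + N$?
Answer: $\frac{8841891628563}{2} \approx 4.4209 \cdot 10^{12}$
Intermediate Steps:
$F = -672777$ ($F = -4 - 672773 = -672777$)
$I{\left(Q,N \right)} = N + Q$
$L{\left(o,A \right)} = - \frac{1}{2} + A - 37 A^{2} + A o$ ($L{\left(o,A \right)} = - \frac{1}{2} + \left(\left(A o + A \left(-37\right) A\right) + A\right) = - \frac{1}{2} + \left(\left(A o + - 37 A A\right) + A\right) = - \frac{1}{2} - \left(- A + 37 A^{2} - A o\right) = - \frac{1}{2} + \left(A - 37 A^{2} + A o\right) = - \frac{1}{2} + A - 37 A^{2} + A o$)
$\left(F - 3761754\right) \left(176699 - \left(1292310 + L{\left(I{\left(17,9 \right)},57 \right)}\right)\right) = \left(-672777 - 3761754\right) \left(176699 - \left(\frac{2584733}{2} - 120213 + 57 \left(9 + 17\right)\right)\right) = - 4434531 \left(176699 - \left(\frac{2584733}{2} - 120213 + 1482\right)\right) = - 4434531 \left(176699 - \frac{2347271}{2}\right) = \left(-4434531\right) \left(- \frac{1993873}{2}\right) = \frac{8841891628563}{2}$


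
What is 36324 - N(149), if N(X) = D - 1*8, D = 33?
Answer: 36299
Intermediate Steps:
N(X) = 25 (N(X) = 33 - 1*8 = 33 - 8 = 25)
36324 - N(149) = 36324 - 1*25 = 36324 - 25 = 36299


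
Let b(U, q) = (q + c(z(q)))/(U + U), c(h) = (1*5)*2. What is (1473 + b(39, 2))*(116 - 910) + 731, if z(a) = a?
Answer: -15196391/13 ≈ -1.1690e+6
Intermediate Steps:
c(h) = 10 (c(h) = 5*2 = 10)
b(U, q) = (10 + q)/(2*U) (b(U, q) = (q + 10)/(U + U) = (10 + q)/((2*U)) = (10 + q)*(1/(2*U)) = (10 + q)/(2*U))
(1473 + b(39, 2))*(116 - 910) + 731 = (1473 + (½)*(10 + 2)/39)*(116 - 910) + 731 = (1473 + (½)*(1/39)*12)*(-794) + 731 = (1473 + 2/13)*(-794) + 731 = (19151/13)*(-794) + 731 = -15205894/13 + 731 = -15196391/13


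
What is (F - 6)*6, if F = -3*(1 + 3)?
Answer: -108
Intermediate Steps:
F = -12 (F = -3*4 = -12)
(F - 6)*6 = (-12 - 6)*6 = -18*6 = -108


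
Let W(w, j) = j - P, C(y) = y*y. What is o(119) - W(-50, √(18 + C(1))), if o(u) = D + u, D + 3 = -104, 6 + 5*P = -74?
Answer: -4 - √19 ≈ -8.3589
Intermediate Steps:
P = -16 (P = -6/5 + (⅕)*(-74) = -6/5 - 74/5 = -16)
D = -107 (D = -3 - 104 = -107)
C(y) = y²
o(u) = -107 + u
W(w, j) = 16 + j (W(w, j) = j - 1*(-16) = j + 16 = 16 + j)
o(119) - W(-50, √(18 + C(1))) = (-107 + 119) - (16 + √(18 + 1²)) = 12 - (16 + √(18 + 1)) = 12 - (16 + √19) = 12 + (-16 - √19) = -4 - √19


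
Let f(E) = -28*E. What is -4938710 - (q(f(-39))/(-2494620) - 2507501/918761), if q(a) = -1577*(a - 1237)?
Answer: -2263863432392052703/458391913164 ≈ -4.9387e+6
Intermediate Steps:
q(a) = 1950749 - 1577*a (q(a) = -1577*(-1237 + a) = 1950749 - 1577*a)
-4938710 - (q(f(-39))/(-2494620) - 2507501/918761) = -4938710 - ((1950749 - (-44156)*(-39))/(-2494620) - 2507501/918761) = -4938710 - ((1950749 - 1577*1092)*(-1/2494620) - 2507501*1/918761) = -4938710 - ((1950749 - 1722084)*(-1/2494620) - 2507501/918761) = -4938710 - (228665*(-1/2494620) - 2507501/918761) = -4938710 - (-45733/498924 - 2507501/918761) = -4938710 - 1*(-1293070125737/458391913164) = -4938710 + 1293070125737/458391913164 = -2263863432392052703/458391913164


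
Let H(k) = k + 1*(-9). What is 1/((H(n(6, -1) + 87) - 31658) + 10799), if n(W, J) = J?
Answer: -1/20782 ≈ -4.8119e-5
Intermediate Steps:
H(k) = -9 + k (H(k) = k - 9 = -9 + k)
1/((H(n(6, -1) + 87) - 31658) + 10799) = 1/(((-9 + (-1 + 87)) - 31658) + 10799) = 1/(((-9 + 86) - 31658) + 10799) = 1/((77 - 31658) + 10799) = 1/(-31581 + 10799) = 1/(-20782) = -1/20782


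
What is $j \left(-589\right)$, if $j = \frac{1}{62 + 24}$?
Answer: $- \frac{589}{86} \approx -6.8488$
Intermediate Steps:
$j = \frac{1}{86} \approx 0.011628$
$j \left(-589\right) = \frac{1}{86} \left(-589\right) = - \frac{589}{86}$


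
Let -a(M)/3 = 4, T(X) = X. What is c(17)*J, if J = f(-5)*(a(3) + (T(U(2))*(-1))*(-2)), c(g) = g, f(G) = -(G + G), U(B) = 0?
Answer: -2040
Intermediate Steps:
f(G) = -2*G
a(M) = -12 (a(M) = -3*4 = -12)
J = -120 (J = (-2*(-5))*(-12 + (0*(-1))*(-2)) = 10*(-12 + 0*(-2)) = 10*(-12 + 0) = 10*(-12) = -120)
c(17)*J = 17*(-120) = -2040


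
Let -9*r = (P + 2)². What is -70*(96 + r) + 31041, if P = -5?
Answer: 24391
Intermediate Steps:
r = -1 (r = -(-5 + 2)²/9 = -⅑*(-3)² = -⅑*9 = -1)
-70*(96 + r) + 31041 = -70*(96 - 1) + 31041 = -70*95 + 31041 = -6650 + 31041 = 24391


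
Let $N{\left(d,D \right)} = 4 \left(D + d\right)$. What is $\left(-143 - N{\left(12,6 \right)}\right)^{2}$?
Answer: $46225$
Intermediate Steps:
$N{\left(d,D \right)} = 4 D + 4 d$
$\left(-143 - N{\left(12,6 \right)}\right)^{2} = \left(-143 - \left(4 \cdot 6 + 4 \cdot 12\right)\right)^{2} = \left(-143 - \left(24 + 48\right)\right)^{2} = \left(-143 - 72\right)^{2} = \left(-215\right)^{2} = 46225$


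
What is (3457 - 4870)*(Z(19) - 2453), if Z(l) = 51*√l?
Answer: 3466089 - 72063*√19 ≈ 3.1520e+6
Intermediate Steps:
(3457 - 4870)*(Z(19) - 2453) = (3457 - 4870)*(51*√19 - 2453) = -1413*(-2453 + 51*√19) = 3466089 - 72063*√19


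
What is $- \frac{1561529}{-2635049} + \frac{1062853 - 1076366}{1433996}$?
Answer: $\frac{2203618922747}{3778649725804} \approx 0.58318$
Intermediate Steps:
$- \frac{1561529}{-2635049} + \frac{1062853 - 1076366}{1433996} = \left(-1561529\right) \left(- \frac{1}{2635049}\right) + \left(1062853 - 1076366\right) \frac{1}{1433996} = \frac{1561529}{2635049} - \frac{13513}{1433996} = \frac{2203618922747}{3778649725804}$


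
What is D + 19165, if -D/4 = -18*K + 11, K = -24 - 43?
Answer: 14297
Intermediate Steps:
K = -67
D = -4868 (D = -4*(-18*(-67) + 11) = -4*(1206 + 11) = -4*1217 = -4868)
D + 19165 = -4868 + 19165 = 14297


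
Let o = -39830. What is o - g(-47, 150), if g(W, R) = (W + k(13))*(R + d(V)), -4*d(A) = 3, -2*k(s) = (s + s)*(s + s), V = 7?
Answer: 70525/4 ≈ 17631.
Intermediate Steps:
k(s) = -2*s² (k(s) = -(s + s)*(s + s)/2 = -2*s*2*s/2 = -2*s²)
d(A) = -¾ (d(A) = -¼*3 = -¾)
g(W, R) = (-338 + W)*(-¾ + R) (g(W, R) = (W - 2*13²)*(R - ¾) = (W - 2*169)*(-¾ + R) = (W - 338)*(-¾ + R) = (-338 + W)*(-¾ + R))
o - g(-47, 150) = -39830 - (507/2 - 338*150 - ¾*(-47) + 150*(-47)) = -39830 - (507/2 - 50700 + 141/4 - 7050) = -39830 - 1*(-229845/4) = -39830 + 229845/4 = 70525/4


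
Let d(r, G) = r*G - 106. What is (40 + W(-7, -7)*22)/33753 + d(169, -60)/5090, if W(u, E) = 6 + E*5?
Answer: -174438529/85901385 ≈ -2.0307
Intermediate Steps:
W(u, E) = 6 + 5*E
d(r, G) = -106 + G*r (d(r, G) = G*r - 106 = -106 + G*r)
(40 + W(-7, -7)*22)/33753 + d(169, -60)/5090 = (40 + (6 + 5*(-7))*22)/33753 + (-106 - 60*169)/5090 = (40 + (6 - 35)*22)*(1/33753) + (-106 - 10140)*(1/5090) = (40 - 29*22)*(1/33753) - 10246*1/5090 = (40 - 638)*(1/33753) - 5123/2545 = -598*1/33753 - 5123/2545 = -598/33753 - 5123/2545 = -174438529/85901385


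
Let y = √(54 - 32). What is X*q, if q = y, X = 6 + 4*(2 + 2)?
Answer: 22*√22 ≈ 103.19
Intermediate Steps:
y = √22 ≈ 4.6904
X = 22 (X = 6 + 4*4 = 6 + 16 = 22)
q = √22 ≈ 4.6904
X*q = 22*√22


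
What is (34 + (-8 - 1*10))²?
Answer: 256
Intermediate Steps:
(34 + (-8 - 1*10))² = (34 + (-8 - 10))² = (34 - 18)² = 16² = 256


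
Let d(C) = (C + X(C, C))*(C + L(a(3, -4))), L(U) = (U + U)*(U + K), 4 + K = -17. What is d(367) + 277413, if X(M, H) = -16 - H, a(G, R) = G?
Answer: 273269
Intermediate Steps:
K = -21 (K = -4 - 17 = -21)
L(U) = 2*U*(-21 + U) (L(U) = (U + U)*(U - 21) = (2*U)*(-21 + U) = 2*U*(-21 + U))
d(C) = 1728 - 16*C (d(C) = (C + (-16 - C))*(C + 2*3*(-21 + 3)) = -16*(C + 2*3*(-18)) = -16*(C - 108) = -16*(-108 + C) = 1728 - 16*C)
d(367) + 277413 = (1728 - 16*367) + 277413 = (1728 - 5872) + 277413 = -4144 + 277413 = 273269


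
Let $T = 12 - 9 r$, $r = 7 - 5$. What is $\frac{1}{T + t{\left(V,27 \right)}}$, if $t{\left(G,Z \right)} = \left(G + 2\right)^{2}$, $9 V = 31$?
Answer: $\frac{81}{1915} \approx 0.042298$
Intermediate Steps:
$V = \frac{31}{9}$ ($V = \frac{1}{9} \cdot 31 = \frac{31}{9} \approx 3.4444$)
$r = 2$ ($r = 7 - 5 = 2$)
$t{\left(G,Z \right)} = \left(2 + G\right)^{2}$
$T = -6$ ($T = 12 - 18 = -6$)
$\frac{1}{T + t{\left(V,27 \right)}} = \frac{1}{-6 + \left(2 + \frac{31}{9}\right)^{2}} = \frac{1}{-6 + \left(\frac{49}{9}\right)^{2}} = \frac{1}{-6 + \frac{2401}{81}} = \frac{1}{\frac{1915}{81}} = \frac{81}{1915}$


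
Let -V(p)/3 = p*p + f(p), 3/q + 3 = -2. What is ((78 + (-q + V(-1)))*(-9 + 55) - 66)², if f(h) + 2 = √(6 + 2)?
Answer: 343768644/25 - 10177776*√2/5 ≈ 1.0872e+7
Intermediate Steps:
q = -⅗ (q = 3/(-3 - 2) = 3/(-5) = 3*(-⅕) = -⅗ ≈ -0.60000)
f(h) = -2 + 2*√2 (f(h) = -2 + √(6 + 2) = -2 + √8 = -2 + 2*√2)
V(p) = 6 - 6*√2 - 3*p² (V(p) = -3*(p*p + (-2 + 2*√2)) = -3*(p² + (-2 + 2*√2)) = -3*(-2 + p² + 2*√2) = 6 - 6*√2 - 3*p²)
((78 + (-q + V(-1)))*(-9 + 55) - 66)² = ((78 + (-1*(-⅗) + (6 - 6*√2 - 3*(-1)²)))*(-9 + 55) - 66)² = ((78 + (⅗ + (6 - 6*√2 - 3*1)))*46 - 66)² = ((78 + (⅗ + (6 - 6*√2 - 3)))*46 - 66)² = ((78 + (⅗ + (3 - 6*√2)))*46 - 66)² = ((78 + (18/5 - 6*√2))*46 - 66)² = ((408/5 - 6*√2)*46 - 66)² = ((18768/5 - 276*√2) - 66)² = (18438/5 - 276*√2)²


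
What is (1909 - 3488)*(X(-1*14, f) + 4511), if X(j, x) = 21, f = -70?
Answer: -7156028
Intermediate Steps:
(1909 - 3488)*(X(-1*14, f) + 4511) = (1909 - 3488)*(21 + 4511) = -1579*4532 = -7156028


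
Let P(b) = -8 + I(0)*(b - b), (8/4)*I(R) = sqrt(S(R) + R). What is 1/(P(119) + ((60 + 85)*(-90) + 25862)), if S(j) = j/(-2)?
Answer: 1/12804 ≈ 7.8101e-5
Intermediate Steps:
S(j) = -j/2 (S(j) = j*(-1/2) = -j/2)
I(R) = sqrt(2)*sqrt(R)/4 (I(R) = sqrt(-R/2 + R)/2 = sqrt(R/2)/2 = (sqrt(2)*sqrt(R)/2)/2 = sqrt(2)*sqrt(R)/4)
P(b) = -8 (P(b) = -8 + (sqrt(2)*sqrt(0)/4)*(b - b) = -8 + ((1/4)*sqrt(2)*0)*0 = -8 + 0*0 = -8 + 0 = -8)
1/(P(119) + ((60 + 85)*(-90) + 25862)) = 1/(-8 + ((60 + 85)*(-90) + 25862)) = 1/(-8 + (145*(-90) + 25862)) = 1/(-8 + (-13050 + 25862)) = 1/(-8 + 12812) = 1/12804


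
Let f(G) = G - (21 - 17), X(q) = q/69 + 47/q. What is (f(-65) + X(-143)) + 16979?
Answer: 166827278/9867 ≈ 16908.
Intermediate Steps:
X(q) = 47/q + q/69 (X(q) = q*(1/69) + 47/q = q/69 + 47/q = 47/q + q/69)
f(G) = -4 + G (f(G) = G - 1*4 = G - 4 = -4 + G)
(f(-65) + X(-143)) + 16979 = ((-4 - 65) + (47/(-143) + (1/69)*(-143))) + 16979 = (-69 + (47*(-1/143) - 143/69)) + 16979 = (-69 + (-47/143 - 143/69)) + 16979 = (-69 - 23692/9867) + 16979 = -704515/9867 + 16979 = 166827278/9867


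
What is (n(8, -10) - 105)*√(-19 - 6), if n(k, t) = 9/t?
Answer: -1059*I/2 ≈ -529.5*I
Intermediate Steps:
(n(8, -10) - 105)*√(-19 - 6) = (9/(-10) - 105)*√(-19 - 6) = (9*(-⅒) - 105)*√(-25) = (-9/10 - 105)*(5*I) = -1059*I/2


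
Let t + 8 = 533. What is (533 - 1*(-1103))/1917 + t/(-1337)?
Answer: 168701/366147 ≈ 0.46075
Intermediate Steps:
t = 525 (t = -8 + 533 = 525)
(533 - 1*(-1103))/1917 + t/(-1337) = (533 - 1*(-1103))/1917 + 525/(-1337) = (533 + 1103)*(1/1917) + 525*(-1/1337) = 1636*(1/1917) - 75/191 = 1636/1917 - 75/191 = 168701/366147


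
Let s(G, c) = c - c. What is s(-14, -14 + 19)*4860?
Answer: 0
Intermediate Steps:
s(G, c) = 0
s(-14, -14 + 19)*4860 = 0*4860 = 0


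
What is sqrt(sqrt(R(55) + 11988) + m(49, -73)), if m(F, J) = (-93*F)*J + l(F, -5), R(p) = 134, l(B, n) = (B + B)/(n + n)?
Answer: sqrt(8316280 + 25*sqrt(12122))/5 ≈ 576.85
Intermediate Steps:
l(B, n) = B/n (l(B, n) = (2*B)/((2*n)) = (2*B)*(1/(2*n)) = B/n)
m(F, J) = -F/5 - 93*F*J (m(F, J) = (-93*F)*J + F/(-5) = -93*F*J + F*(-1/5) = -93*F*J - F/5 = -F/5 - 93*F*J)
sqrt(sqrt(R(55) + 11988) + m(49, -73)) = sqrt(sqrt(134 + 11988) + (1/5)*49*(-1 - 465*(-73))) = sqrt(sqrt(12122) + (1/5)*49*(-1 + 33945)) = sqrt(sqrt(12122) + (1/5)*49*33944) = sqrt(sqrt(12122) + 1663256/5) = sqrt(1663256/5 + sqrt(12122))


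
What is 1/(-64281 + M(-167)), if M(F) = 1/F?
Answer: -167/10734928 ≈ -1.5557e-5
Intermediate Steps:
1/(-64281 + M(-167)) = 1/(-64281 + 1/(-167)) = 1/(-64281 - 1/167) = 1/(-10734928/167) = -167/10734928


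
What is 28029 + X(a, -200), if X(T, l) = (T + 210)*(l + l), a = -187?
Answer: 18829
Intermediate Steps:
X(T, l) = 2*l*(210 + T) (X(T, l) = (210 + T)*(2*l) = 2*l*(210 + T))
28029 + X(a, -200) = 28029 + 2*(-200)*(210 - 187) = 28029 + 2*(-200)*23 = 28029 - 9200 = 18829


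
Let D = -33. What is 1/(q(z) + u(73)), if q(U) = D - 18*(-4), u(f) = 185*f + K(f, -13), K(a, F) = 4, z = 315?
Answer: 1/13548 ≈ 7.3812e-5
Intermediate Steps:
u(f) = 4 + 185*f (u(f) = 185*f + 4 = 4 + 185*f)
q(U) = 39 (q(U) = -33 - 18*(-4) = -33 - 1*(-72) = -33 + 72 = 39)
1/(q(z) + u(73)) = 1/(39 + (4 + 185*73)) = 1/(39 + (4 + 13505)) = 1/(39 + 13509) = 1/13548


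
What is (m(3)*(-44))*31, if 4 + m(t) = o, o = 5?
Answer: -1364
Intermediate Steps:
m(t) = 1 (m(t) = -4 + 5 = 1)
(m(3)*(-44))*31 = (1*(-44))*31 = -44*31 = -1364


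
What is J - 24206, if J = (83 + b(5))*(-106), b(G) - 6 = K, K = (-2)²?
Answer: -34064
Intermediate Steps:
K = 4
b(G) = 10 (b(G) = 6 + 4 = 10)
J = -9858 (J = (83 + 10)*(-106) = 93*(-106) = -9858)
J - 24206 = -9858 - 24206 = -34064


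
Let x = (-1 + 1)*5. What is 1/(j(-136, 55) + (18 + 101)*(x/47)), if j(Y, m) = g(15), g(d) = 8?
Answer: ⅛ ≈ 0.12500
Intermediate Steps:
j(Y, m) = 8
x = 0 (x = 0*5 = 0)
1/(j(-136, 55) + (18 + 101)*(x/47)) = 1/(8 + (18 + 101)*(0/47)) = 1/(8 + 119*((1/47)*0)) = 1/(8 + 119*0) = 1/(8 + 0) = 1/8 = ⅛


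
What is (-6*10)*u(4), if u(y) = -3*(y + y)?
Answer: 1440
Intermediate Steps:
u(y) = -6*y
(-6*10)*u(4) = (-6*10)*(-6*4) = -60*(-24) = 1440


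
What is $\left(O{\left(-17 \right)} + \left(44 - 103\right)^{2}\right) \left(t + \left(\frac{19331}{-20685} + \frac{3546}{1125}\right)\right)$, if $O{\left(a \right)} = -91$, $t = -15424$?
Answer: $- \frac{1802347581122}{34475} \approx -5.228 \cdot 10^{7}$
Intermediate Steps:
$\left(O{\left(-17 \right)} + \left(44 - 103\right)^{2}\right) \left(t + \left(\frac{19331}{-20685} + \frac{3546}{1125}\right)\right) = \left(-91 + \left(44 - 103\right)^{2}\right) \left(-15424 + \left(\frac{19331}{-20685} + \frac{3546}{1125}\right)\right) = \left(-91 + \left(-59\right)^{2}\right) \left(-15424 + \left(19331 \left(- \frac{1}{20685}\right) + 3546 \cdot \frac{1}{1125}\right)\right) = \left(-91 + 3481\right) \left(-15424 + \left(- \frac{19331}{20685} + \frac{394}{125}\right)\right) = 3390 \left(-15424 + \frac{1146703}{517125}\right) = 3390 \left(- \frac{7974989297}{517125}\right) = - \frac{1802347581122}{34475}$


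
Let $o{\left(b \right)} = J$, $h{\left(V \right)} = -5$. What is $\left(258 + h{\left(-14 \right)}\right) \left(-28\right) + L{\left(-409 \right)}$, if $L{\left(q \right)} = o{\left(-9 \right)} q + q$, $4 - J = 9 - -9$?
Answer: $-1767$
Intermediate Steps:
$J = -14$ ($J = 4 - \left(9 - -9\right) = 4 - \left(9 + 9\right) = 4 - 18 = -14$)
$o{\left(b \right)} = -14$
$L{\left(q \right)} = - 13 q$ ($L{\left(q \right)} = - 14 q + q = - 13 q$)
$\left(258 + h{\left(-14 \right)}\right) \left(-28\right) + L{\left(-409 \right)} = \left(258 - 5\right) \left(-28\right) - -5317 = 253 \left(-28\right) + 5317 = -7084 + 5317 = -1767$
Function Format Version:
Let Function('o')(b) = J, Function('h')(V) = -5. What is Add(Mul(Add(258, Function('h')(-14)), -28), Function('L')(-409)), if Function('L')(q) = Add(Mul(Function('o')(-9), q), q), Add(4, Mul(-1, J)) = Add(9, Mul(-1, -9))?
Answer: -1767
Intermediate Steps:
J = -14 (J = Add(4, Mul(-1, Add(9, Mul(-1, -9)))) = Add(4, Mul(-1, Add(9, 9))) = Add(4, Mul(-1, 18)) = Add(4, -18) = -14)
Function('o')(b) = -14
Function('L')(q) = Mul(-13, q) (Function('L')(q) = Add(Mul(-14, q), q) = Mul(-13, q))
Add(Mul(Add(258, Function('h')(-14)), -28), Function('L')(-409)) = Add(Mul(Add(258, -5), -28), Mul(-13, -409)) = Add(Mul(253, -28), 5317) = Add(-7084, 5317) = -1767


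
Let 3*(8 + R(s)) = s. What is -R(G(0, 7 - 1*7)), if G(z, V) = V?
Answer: 8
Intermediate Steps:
R(s) = -8 + s/3
-R(G(0, 7 - 1*7)) = -(-8 + (7 - 1*7)/3) = -(-8 + (7 - 7)/3) = -(-8 + (1/3)*0) = -(-8 + 0) = -1*(-8) = 8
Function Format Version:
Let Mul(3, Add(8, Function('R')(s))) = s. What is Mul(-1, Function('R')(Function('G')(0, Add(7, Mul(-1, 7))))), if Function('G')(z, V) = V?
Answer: 8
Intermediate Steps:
Function('R')(s) = Add(-8, Mul(Rational(1, 3), s))
Mul(-1, Function('R')(Function('G')(0, Add(7, Mul(-1, 7))))) = Mul(-1, Add(-8, Mul(Rational(1, 3), Add(7, Mul(-1, 7))))) = Mul(-1, Add(-8, Mul(Rational(1, 3), Add(7, -7)))) = Mul(-1, Add(-8, Mul(Rational(1, 3), 0))) = Mul(-1, Add(-8, 0)) = Mul(-1, -8) = 8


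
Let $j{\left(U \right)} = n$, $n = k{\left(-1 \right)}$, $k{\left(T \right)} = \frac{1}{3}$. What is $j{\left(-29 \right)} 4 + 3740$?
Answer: $\frac{11224}{3} \approx 3741.3$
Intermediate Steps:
$k{\left(T \right)} = \frac{1}{3}$
$n = \frac{1}{3} \approx 0.33333$
$j{\left(U \right)} = \frac{1}{3}$
$j{\left(-29 \right)} 4 + 3740 = \frac{1}{3} \cdot 4 + 3740 = \frac{4}{3} + 3740 = \frac{11224}{3}$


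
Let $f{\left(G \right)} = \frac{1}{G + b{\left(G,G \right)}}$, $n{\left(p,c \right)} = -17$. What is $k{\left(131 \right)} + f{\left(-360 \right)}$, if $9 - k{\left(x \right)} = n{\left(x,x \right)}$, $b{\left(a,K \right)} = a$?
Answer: $\frac{18719}{720} \approx 25.999$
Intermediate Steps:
$f{\left(G \right)} = \frac{1}{2 G}$ ($f{\left(G \right)} = \frac{1}{G + G} = \frac{1}{2 G}$)
$k{\left(x \right)} = 26$ ($k{\left(x \right)} = 9 - -17 = 9 + 17 = 26$)
$k{\left(131 \right)} + f{\left(-360 \right)} = 26 + \frac{1}{2 \left(-360\right)} = 26 + \frac{1}{2} \left(- \frac{1}{360}\right) = 26 - \frac{1}{720} = \frac{18719}{720}$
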